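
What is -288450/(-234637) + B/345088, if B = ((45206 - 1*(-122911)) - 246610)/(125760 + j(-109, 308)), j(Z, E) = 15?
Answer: 963054213359843/783388746316800 ≈ 1.2293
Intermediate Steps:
B = -78493/125775 (B = ((45206 - 1*(-122911)) - 246610)/(125760 + 15) = ((45206 + 122911) - 246610)/125775 = (168117 - 246610)*(1/125775) = -78493*1/125775 = -78493/125775 ≈ -0.62407)
-288450/(-234637) + B/345088 = -288450/(-234637) - 78493/125775/345088 = -288450*(-1/234637) - 78493/125775*1/345088 = 288450/234637 - 78493/43403443200 = 963054213359843/783388746316800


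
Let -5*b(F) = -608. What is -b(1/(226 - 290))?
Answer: -608/5 ≈ -121.60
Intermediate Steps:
b(F) = 608/5 (b(F) = -⅕*(-608) = 608/5)
-b(1/(226 - 290)) = -1*608/5 = -608/5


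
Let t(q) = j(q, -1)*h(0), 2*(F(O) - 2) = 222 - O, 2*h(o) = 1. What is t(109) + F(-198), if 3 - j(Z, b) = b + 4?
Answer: 212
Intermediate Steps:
h(o) = ½ (h(o) = (½)*1 = ½)
F(O) = 113 - O/2 (F(O) = 2 + (222 - O)/2 = 2 + (111 - O/2) = 113 - O/2)
j(Z, b) = -1 - b (j(Z, b) = 3 - (b + 4) = 3 - (4 + b) = 3 + (-4 - b) = -1 - b)
t(q) = 0 (t(q) = (-1 - 1*(-1))*(½) = (-1 + 1)*(½) = 0*(½) = 0)
t(109) + F(-198) = 0 + (113 - ½*(-198)) = 0 + (113 + 99) = 0 + 212 = 212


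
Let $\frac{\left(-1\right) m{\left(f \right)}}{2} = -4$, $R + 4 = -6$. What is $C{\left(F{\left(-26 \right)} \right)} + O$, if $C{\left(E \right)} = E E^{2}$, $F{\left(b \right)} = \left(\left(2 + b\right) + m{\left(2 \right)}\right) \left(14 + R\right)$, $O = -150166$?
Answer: $-412310$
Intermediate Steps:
$R = -10$ ($R = -4 - 6 = -10$)
$m{\left(f \right)} = 8$ ($m{\left(f \right)} = \left(-2\right) \left(-4\right) = 8$)
$F{\left(b \right)} = 40 + 4 b$ ($F{\left(b \right)} = \left(\left(2 + b\right) + 8\right) \left(14 - 10\right) = \left(10 + b\right) 4 = 40 + 4 b$)
$C{\left(E \right)} = E^{3}$
$C{\left(F{\left(-26 \right)} \right)} + O = \left(40 + 4 \left(-26\right)\right)^{3} - 150166 = \left(40 - 104\right)^{3} - 150166 = \left(-64\right)^{3} - 150166 = -262144 - 150166 = -412310$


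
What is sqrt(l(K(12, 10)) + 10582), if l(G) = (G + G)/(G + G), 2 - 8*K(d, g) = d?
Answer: sqrt(10583) ≈ 102.87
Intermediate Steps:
K(d, g) = 1/4 - d/8
l(G) = 1 (l(G) = (2*G)/((2*G)) = (2*G)*(1/(2*G)) = 1)
sqrt(l(K(12, 10)) + 10582) = sqrt(1 + 10582) = sqrt(10583)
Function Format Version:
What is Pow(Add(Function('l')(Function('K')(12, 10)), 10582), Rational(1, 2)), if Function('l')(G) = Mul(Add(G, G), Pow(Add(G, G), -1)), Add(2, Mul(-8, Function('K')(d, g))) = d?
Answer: Pow(10583, Rational(1, 2)) ≈ 102.87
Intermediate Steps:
Function('K')(d, g) = Add(Rational(1, 4), Mul(Rational(-1, 8), d))
Function('l')(G) = 1 (Function('l')(G) = Mul(Mul(2, G), Pow(Mul(2, G), -1)) = Mul(Mul(2, G), Mul(Rational(1, 2), Pow(G, -1))) = 1)
Pow(Add(Function('l')(Function('K')(12, 10)), 10582), Rational(1, 2)) = Pow(Add(1, 10582), Rational(1, 2)) = Pow(10583, Rational(1, 2))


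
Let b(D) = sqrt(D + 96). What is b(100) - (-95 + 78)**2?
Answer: -275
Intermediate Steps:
b(D) = sqrt(96 + D)
b(100) - (-95 + 78)**2 = sqrt(96 + 100) - (-95 + 78)**2 = sqrt(196) - 1*(-17)**2 = 14 - 1*289 = 14 - 289 = -275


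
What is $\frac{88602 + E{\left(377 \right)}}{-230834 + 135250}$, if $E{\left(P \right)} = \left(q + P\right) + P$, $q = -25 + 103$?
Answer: $- \frac{44717}{47792} \approx -0.93566$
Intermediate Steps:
$q = 78$
$E{\left(P \right)} = 78 + 2 P$ ($E{\left(P \right)} = \left(78 + P\right) + P = 78 + 2 P$)
$\frac{88602 + E{\left(377 \right)}}{-230834 + 135250} = \frac{88602 + \left(78 + 2 \cdot 377\right)}{-230834 + 135250} = \frac{88602 + \left(78 + 754\right)}{-95584} = \left(88602 + 832\right) \left(- \frac{1}{95584}\right) = 89434 \left(- \frac{1}{95584}\right) = - \frac{44717}{47792}$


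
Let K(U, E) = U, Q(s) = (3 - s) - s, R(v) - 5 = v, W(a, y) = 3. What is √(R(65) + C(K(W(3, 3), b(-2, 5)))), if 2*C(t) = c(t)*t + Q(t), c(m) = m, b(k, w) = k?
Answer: √73 ≈ 8.5440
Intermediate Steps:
R(v) = 5 + v
Q(s) = 3 - 2*s
C(t) = 3/2 + t²/2 - t (C(t) = (t*t + (3 - 2*t))/2 = (t² + (3 - 2*t))/2 = (3 + t² - 2*t)/2 = 3/2 + t²/2 - t)
√(R(65) + C(K(W(3, 3), b(-2, 5)))) = √((5 + 65) + (3/2 + (½)*3² - 1*3)) = √(70 + (3/2 + (½)*9 - 3)) = √(70 + (3/2 + 9/2 - 3)) = √(70 + 3) = √73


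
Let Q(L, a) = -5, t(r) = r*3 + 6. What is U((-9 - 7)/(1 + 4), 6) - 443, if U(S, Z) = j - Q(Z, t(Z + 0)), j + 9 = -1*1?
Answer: -448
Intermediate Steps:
t(r) = 6 + 3*r (t(r) = 3*r + 6 = 6 + 3*r)
j = -10 (j = -9 - 1*1 = -9 - 1 = -10)
U(S, Z) = -5 (U(S, Z) = -10 - 1*(-5) = -10 + 5 = -5)
U((-9 - 7)/(1 + 4), 6) - 443 = -5 - 443 = -448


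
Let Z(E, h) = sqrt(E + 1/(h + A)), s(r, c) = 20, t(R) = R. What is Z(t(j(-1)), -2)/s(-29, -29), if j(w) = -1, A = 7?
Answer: I*sqrt(5)/50 ≈ 0.044721*I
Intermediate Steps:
Z(E, h) = sqrt(E + 1/(7 + h)) (Z(E, h) = sqrt(E + 1/(h + 7)) = sqrt(E + 1/(7 + h)))
Z(t(j(-1)), -2)/s(-29, -29) = sqrt((1 - (7 - 2))/(7 - 2))/20 = sqrt((1 - 1*5)/5)*(1/20) = sqrt((1 - 5)/5)*(1/20) = sqrt((1/5)*(-4))*(1/20) = sqrt(-4/5)*(1/20) = (2*I*sqrt(5)/5)*(1/20) = I*sqrt(5)/50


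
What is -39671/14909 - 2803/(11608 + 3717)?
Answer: -649748002/228480425 ≈ -2.8438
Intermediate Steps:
-39671/14909 - 2803/(11608 + 3717) = -39671*1/14909 - 2803/15325 = -39671/14909 - 2803*1/15325 = -39671/14909 - 2803/15325 = -649748002/228480425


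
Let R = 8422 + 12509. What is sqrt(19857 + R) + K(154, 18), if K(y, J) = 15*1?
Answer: 15 + 6*sqrt(1133) ≈ 216.96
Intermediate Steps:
K(y, J) = 15
R = 20931
sqrt(19857 + R) + K(154, 18) = sqrt(19857 + 20931) + 15 = sqrt(40788) + 15 = 6*sqrt(1133) + 15 = 15 + 6*sqrt(1133)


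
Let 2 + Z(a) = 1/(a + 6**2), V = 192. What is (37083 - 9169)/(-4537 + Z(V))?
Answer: -6364392/1034891 ≈ -6.1498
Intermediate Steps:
Z(a) = -2 + 1/(36 + a) (Z(a) = -2 + 1/(a + 6**2) = -2 + 1/(a + 36) = -2 + 1/(36 + a))
(37083 - 9169)/(-4537 + Z(V)) = (37083 - 9169)/(-4537 + (-71 - 2*192)/(36 + 192)) = 27914/(-4537 + (-71 - 384)/228) = 27914/(-4537 + (1/228)*(-455)) = 27914/(-4537 - 455/228) = 27914/(-1034891/228) = 27914*(-228/1034891) = -6364392/1034891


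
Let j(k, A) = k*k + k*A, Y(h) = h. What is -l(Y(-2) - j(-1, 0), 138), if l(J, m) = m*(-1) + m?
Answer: 0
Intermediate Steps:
j(k, A) = k² + A*k
l(J, m) = 0 (l(J, m) = -m + m = 0)
-l(Y(-2) - j(-1, 0), 138) = -1*0 = 0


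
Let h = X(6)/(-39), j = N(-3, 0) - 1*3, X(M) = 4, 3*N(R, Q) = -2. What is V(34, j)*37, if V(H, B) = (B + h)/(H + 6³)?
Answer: -1813/3250 ≈ -0.55785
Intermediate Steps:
N(R, Q) = -⅔ (N(R, Q) = (⅓)*(-2) = -⅔)
j = -11/3 (j = -⅔ - 1*3 = -⅔ - 3 = -11/3 ≈ -3.6667)
h = -4/39 (h = 4/(-39) = 4*(-1/39) = -4/39 ≈ -0.10256)
V(H, B) = (-4/39 + B)/(216 + H) (V(H, B) = (B - 4/39)/(H + 6³) = (-4/39 + B)/(H + 216) = (-4/39 + B)/(216 + H))
V(34, j)*37 = ((-4/39 - 11/3)/(216 + 34))*37 = (-49/13/250)*37 = ((1/250)*(-49/13))*37 = -49/3250*37 = -1813/3250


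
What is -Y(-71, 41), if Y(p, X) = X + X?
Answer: -82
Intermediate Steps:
Y(p, X) = 2*X
-Y(-71, 41) = -2*41 = -1*82 = -82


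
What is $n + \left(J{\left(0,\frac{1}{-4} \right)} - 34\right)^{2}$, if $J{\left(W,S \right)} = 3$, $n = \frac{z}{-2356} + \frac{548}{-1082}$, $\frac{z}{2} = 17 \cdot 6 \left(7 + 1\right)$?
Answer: $\frac{305839575}{318649} \approx 959.8$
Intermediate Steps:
$z = 1632$ ($z = 2 \cdot 17 \cdot 6 \left(7 + 1\right) = 2 \cdot 17 \cdot 6 \cdot 8 = 2 \cdot 17 \cdot 48 = 2 \cdot 816 = 1632$)
$n = - \frac{382114}{318649}$ ($n = \frac{1632}{-2356} + \frac{548}{-1082} = 1632 \left(- \frac{1}{2356}\right) + 548 \left(- \frac{1}{1082}\right) = - \frac{408}{589} - \frac{274}{541} = - \frac{382114}{318649} \approx -1.1992$)
$n + \left(J{\left(0,\frac{1}{-4} \right)} - 34\right)^{2} = - \frac{382114}{318649} + \left(3 - 34\right)^{2} = - \frac{382114}{318649} + \left(-31\right)^{2} = - \frac{382114}{318649} + 961 = \frac{305839575}{318649}$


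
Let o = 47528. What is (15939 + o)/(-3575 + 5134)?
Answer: 63467/1559 ≈ 40.710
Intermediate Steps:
(15939 + o)/(-3575 + 5134) = (15939 + 47528)/(-3575 + 5134) = 63467/1559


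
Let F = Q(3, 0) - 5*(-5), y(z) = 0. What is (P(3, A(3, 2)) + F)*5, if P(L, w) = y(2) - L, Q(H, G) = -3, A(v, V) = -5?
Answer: 95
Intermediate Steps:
P(L, w) = -L (P(L, w) = 0 - L = -L)
F = 22 (F = -3 - 5*(-5) = -3 + 25 = 22)
(P(3, A(3, 2)) + F)*5 = (-1*3 + 22)*5 = (-3 + 22)*5 = 19*5 = 95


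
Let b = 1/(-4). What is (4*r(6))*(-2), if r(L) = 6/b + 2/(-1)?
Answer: 208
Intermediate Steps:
b = -¼ ≈ -0.25000
r(L) = -26 (r(L) = 6/(-¼) + 2/(-1) = 6*(-4) + 2*(-1) = -24 - 2 = -26)
(4*r(6))*(-2) = (4*(-26))*(-2) = -104*(-2) = 208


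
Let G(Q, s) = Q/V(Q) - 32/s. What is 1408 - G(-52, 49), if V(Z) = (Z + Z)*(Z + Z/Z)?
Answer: 7040497/4998 ≈ 1408.7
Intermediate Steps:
V(Z) = 2*Z*(1 + Z) (V(Z) = (2*Z)*(Z + 1) = (2*Z)*(1 + Z) = 2*Z*(1 + Z))
G(Q, s) = 1/(2*(1 + Q)) - 32/s (G(Q, s) = Q/((2*Q*(1 + Q))) - 32/s = Q*(1/(2*Q*(1 + Q))) - 32/s = 1/(2*(1 + Q)) - 32/s)
1408 - G(-52, 49) = 1408 - (-64 + 49 - 64*(-52))/(2*49*(1 - 52)) = 1408 - (-64 + 49 + 3328)/(2*49*(-51)) = 1408 - (-1)*3313/(2*49*51) = 1408 - 1*(-3313/4998) = 1408 + 3313/4998 = 7040497/4998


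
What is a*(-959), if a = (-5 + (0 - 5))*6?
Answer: 57540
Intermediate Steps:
a = -60 (a = (-5 - 5)*6 = -10*6 = -60)
a*(-959) = -60*(-959) = 57540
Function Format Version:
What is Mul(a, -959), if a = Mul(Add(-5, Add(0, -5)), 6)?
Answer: 57540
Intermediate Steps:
a = -60 (a = Mul(Add(-5, -5), 6) = Mul(-10, 6) = -60)
Mul(a, -959) = Mul(-60, -959) = 57540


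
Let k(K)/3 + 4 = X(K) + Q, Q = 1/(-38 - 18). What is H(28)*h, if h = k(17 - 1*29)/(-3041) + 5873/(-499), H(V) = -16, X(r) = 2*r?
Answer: 1995599230/10622213 ≈ 187.87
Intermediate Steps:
Q = -1/56 (Q = 1/(-56) = -1/56 ≈ -0.017857)
k(K) = -675/56 + 6*K (k(K) = -12 + 3*(2*K - 1/56) = -12 + 3*(-1/56 + 2*K) = -12 + (-3/56 + 6*K) = -675/56 + 6*K)
h = -997799615/84977704 (h = (-675/56 + 6*(17 - 1*29))/(-3041) + 5873/(-499) = (-675/56 + 6*(17 - 29))*(-1/3041) + 5873*(-1/499) = (-675/56 + 6*(-12))*(-1/3041) - 5873/499 = (-675/56 - 72)*(-1/3041) - 5873/499 = -4707/56*(-1/3041) - 5873/499 = 4707/170296 - 5873/499 = -997799615/84977704 ≈ -11.742)
H(28)*h = -16*(-997799615/84977704) = 1995599230/10622213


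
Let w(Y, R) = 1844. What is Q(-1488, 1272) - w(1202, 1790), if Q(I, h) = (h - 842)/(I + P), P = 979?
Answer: -939026/509 ≈ -1844.8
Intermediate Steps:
Q(I, h) = (-842 + h)/(979 + I) (Q(I, h) = (h - 842)/(I + 979) = (-842 + h)/(979 + I))
Q(-1488, 1272) - w(1202, 1790) = (-842 + 1272)/(979 - 1488) - 1*1844 = 430/(-509) - 1844 = -1/509*430 - 1844 = -430/509 - 1844 = -939026/509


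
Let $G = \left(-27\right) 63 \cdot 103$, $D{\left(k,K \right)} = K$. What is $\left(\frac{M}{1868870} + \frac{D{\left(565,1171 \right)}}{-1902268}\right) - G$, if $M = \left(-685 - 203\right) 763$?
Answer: $\frac{8417046243763607}{48041778340} \approx 1.752 \cdot 10^{5}$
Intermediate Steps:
$M = -677544$ ($M = \left(-888\right) 763 = -677544$)
$G = -175203$ ($G = \left(-1701\right) 103 = -175203$)
$\left(\frac{M}{1868870} + \frac{D{\left(565,1171 \right)}}{-1902268}\right) - G = \left(- \frac{677544}{1868870} + \frac{1171}{-1902268}\right) - -175203 = \left(\left(-677544\right) \frac{1}{1868870} + 1171 \left(- \frac{1}{1902268}\right)\right) + 175203 = \left(- \frac{9156}{25255} - \frac{1171}{1902268}\right) + 175203 = - \frac{17446739413}{48041778340} + 175203 = \frac{8417046243763607}{48041778340}$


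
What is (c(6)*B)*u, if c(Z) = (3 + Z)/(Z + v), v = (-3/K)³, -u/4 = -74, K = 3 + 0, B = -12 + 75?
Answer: 167832/5 ≈ 33566.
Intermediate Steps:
B = 63
K = 3
u = 296 (u = -4*(-74) = 296)
v = -1 (v = (-3/3)³ = (-3*⅓)³ = (-1)³ = -1)
c(Z) = (3 + Z)/(-1 + Z) (c(Z) = (3 + Z)/(Z - 1) = (3 + Z)/(-1 + Z))
(c(6)*B)*u = (((3 + 6)/(-1 + 6))*63)*296 = ((9/5)*63)*296 = (567/5)*296 = 167832/5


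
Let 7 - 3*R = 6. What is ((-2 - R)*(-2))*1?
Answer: 14/3 ≈ 4.6667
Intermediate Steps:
R = ⅓ (R = 7/3 - ⅓*6 = 7/3 - 2 = ⅓ ≈ 0.33333)
((-2 - R)*(-2))*1 = ((-2 - 1*⅓)*(-2))*1 = ((-2 - ⅓)*(-2))*1 = -7/3*(-2)*1 = (14/3)*1 = 14/3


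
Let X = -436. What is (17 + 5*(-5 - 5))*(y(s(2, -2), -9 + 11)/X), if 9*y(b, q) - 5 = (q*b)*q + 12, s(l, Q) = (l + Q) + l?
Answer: 275/1308 ≈ 0.21024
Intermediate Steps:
s(l, Q) = Q + 2*l (s(l, Q) = (Q + l) + l = Q + 2*l)
y(b, q) = 17/9 + b*q²/9 (y(b, q) = 5/9 + ((q*b)*q + 12)/9 = 5/9 + ((b*q)*q + 12)/9 = 5/9 + (b*q² + 12)/9 = 5/9 + (12 + b*q²)/9 = 5/9 + (4/3 + b*q²/9) = 17/9 + b*q²/9)
(17 + 5*(-5 - 5))*(y(s(2, -2), -9 + 11)/X) = (17 + 5*(-5 - 5))*((17/9 + (-2 + 2*2)*(-9 + 11)²/9)/(-436)) = (17 + 5*(-10))*((17/9 + (⅑)*(-2 + 4)*2²)*(-1/436)) = (17 - 50)*((17/9 + (⅑)*2*4)*(-1/436)) = -33*(17/9 + 8/9)*(-1)/436 = -275*(-1)/(3*436) = -33*(-25/3924) = 275/1308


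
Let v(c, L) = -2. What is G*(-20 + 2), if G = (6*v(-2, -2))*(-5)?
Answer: -1080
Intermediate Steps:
G = 60 (G = (6*(-2))*(-5) = -12*(-5) = 60)
G*(-20 + 2) = 60*(-20 + 2) = 60*(-18) = -1080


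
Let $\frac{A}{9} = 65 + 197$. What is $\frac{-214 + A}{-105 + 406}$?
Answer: $\frac{2144}{301} \approx 7.1229$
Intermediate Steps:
$A = 2358$ ($A = 9 \left(65 + 197\right) = 9 \cdot 262 = 2358$)
$\frac{-214 + A}{-105 + 406} = \frac{-214 + 2358}{-105 + 406} = \frac{2144}{301}$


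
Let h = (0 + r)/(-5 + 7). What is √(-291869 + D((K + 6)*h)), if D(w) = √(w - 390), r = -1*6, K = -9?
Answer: √(-291869 + I*√381) ≈ 0.018 + 540.25*I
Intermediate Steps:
r = -6
h = -3 (h = (0 - 6)/(-5 + 7) = -6/2 = -6*½ = -3)
D(w) = √(-390 + w)
√(-291869 + D((K + 6)*h)) = √(-291869 + √(-390 + (-9 + 6)*(-3))) = √(-291869 + √(-390 - 3*(-3))) = √(-291869 + √(-390 + 9)) = √(-291869 + √(-381)) = √(-291869 + I*√381)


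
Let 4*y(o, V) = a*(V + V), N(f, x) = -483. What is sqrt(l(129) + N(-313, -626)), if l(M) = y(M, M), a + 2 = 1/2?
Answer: I*sqrt(2319)/2 ≈ 24.078*I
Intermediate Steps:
a = -3/2 (a = -2 + 1/2 = -3/2 ≈ -1.5000)
y(o, V) = -3*V/4 (y(o, V) = (-3*(V + V)/2)/4 = (-3*V)/4 = -3*V/4)
l(M) = -3*M/4
sqrt(l(129) + N(-313, -626)) = sqrt(-3/4*129 - 483) = sqrt(-387/4 - 483) = sqrt(-2319/4) = I*sqrt(2319)/2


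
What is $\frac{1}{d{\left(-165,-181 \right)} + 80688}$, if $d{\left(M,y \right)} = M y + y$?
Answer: $\frac{1}{110372} \approx 9.0603 \cdot 10^{-6}$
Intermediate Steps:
$d{\left(M,y \right)} = y + M y$
$\frac{1}{d{\left(-165,-181 \right)} + 80688} = \frac{1}{- 181 \left(1 - 165\right) + 80688} = \frac{1}{\left(-181\right) \left(-164\right) + 80688} = \frac{1}{29684 + 80688} = \frac{1}{110372}$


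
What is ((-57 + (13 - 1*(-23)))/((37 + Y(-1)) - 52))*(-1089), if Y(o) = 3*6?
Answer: 7623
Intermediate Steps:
Y(o) = 18
((-57 + (13 - 1*(-23)))/((37 + Y(-1)) - 52))*(-1089) = ((-57 + (13 - 1*(-23)))/((37 + 18) - 52))*(-1089) = ((-57 + (13 + 23))/(55 - 52))*(-1089) = ((-57 + 36)/3)*(-1089) = -21*⅓*(-1089) = -7*(-1089) = 7623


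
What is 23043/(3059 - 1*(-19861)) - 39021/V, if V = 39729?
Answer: 2346003/101176520 ≈ 0.023187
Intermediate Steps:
23043/(3059 - 1*(-19861)) - 39021/V = 23043/(3059 - 1*(-19861)) - 39021/39729 = 23043/(3059 + 19861) - 39021*1/39729 = 23043/22920 - 13007/13243 = 23043*(1/22920) - 13007/13243 = 7681/7640 - 13007/13243 = 2346003/101176520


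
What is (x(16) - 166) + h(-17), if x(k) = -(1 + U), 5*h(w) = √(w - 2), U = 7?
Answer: -174 + I*√19/5 ≈ -174.0 + 0.87178*I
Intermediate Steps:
h(w) = √(-2 + w)/5 (h(w) = √(w - 2)/5 = √(-2 + w)/5)
x(k) = -8 (x(k) = -(1 + 7) = -1*8 = -8)
(x(16) - 166) + h(-17) = (-8 - 166) + √(-2 - 17)/5 = -174 + √(-19)/5 = -174 + (I*√19)/5 = -174 + I*√19/5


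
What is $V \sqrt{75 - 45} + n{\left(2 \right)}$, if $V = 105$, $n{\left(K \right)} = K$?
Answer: $2 + 105 \sqrt{30} \approx 577.11$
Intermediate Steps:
$V \sqrt{75 - 45} + n{\left(2 \right)} = 105 \sqrt{75 - 45} + 2 = 105 \sqrt{30} + 2 = 2 + 105 \sqrt{30}$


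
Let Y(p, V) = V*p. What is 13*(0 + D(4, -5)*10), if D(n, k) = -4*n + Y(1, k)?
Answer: -2730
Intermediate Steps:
D(n, k) = k - 4*n (D(n, k) = -4*n + k*1 = -4*n + k = k - 4*n)
13*(0 + D(4, -5)*10) = 13*(0 + (-5 - 4*4)*10) = 13*(0 + (-5 - 16)*10) = 13*(0 - 21*10) = 13*(0 - 210) = 13*(-210) = -2730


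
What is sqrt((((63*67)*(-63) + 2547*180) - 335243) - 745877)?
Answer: I*sqrt(888583) ≈ 942.65*I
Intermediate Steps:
sqrt((((63*67)*(-63) + 2547*180) - 335243) - 745877) = sqrt(((4221*(-63) + 458460) - 335243) - 745877) = sqrt(((-265923 + 458460) - 335243) - 745877) = sqrt((192537 - 335243) - 745877) = sqrt(-142706 - 745877) = sqrt(-888583) = I*sqrt(888583)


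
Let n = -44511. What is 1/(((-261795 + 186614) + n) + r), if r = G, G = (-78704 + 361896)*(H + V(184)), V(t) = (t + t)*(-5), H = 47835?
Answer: 1/13025296348 ≈ 7.6774e-11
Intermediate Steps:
V(t) = -10*t (V(t) = (2*t)*(-5) = -10*t)
G = 13025416040 (G = (-78704 + 361896)*(47835 - 10*184) = 283192*(47835 - 1840) = 283192*45995 = 13025416040)
r = 13025416040
1/(((-261795 + 186614) + n) + r) = 1/(((-261795 + 186614) - 44511) + 13025416040) = 1/((-75181 - 44511) + 13025416040) = 1/(-119692 + 13025416040) = 1/13025296348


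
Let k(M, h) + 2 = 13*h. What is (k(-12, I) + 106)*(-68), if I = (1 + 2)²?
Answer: -15028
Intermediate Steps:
I = 9 (I = 3² = 9)
k(M, h) = -2 + 13*h
(k(-12, I) + 106)*(-68) = ((-2 + 13*9) + 106)*(-68) = ((-2 + 117) + 106)*(-68) = (115 + 106)*(-68) = 221*(-68) = -15028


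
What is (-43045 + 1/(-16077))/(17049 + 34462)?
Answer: -692034466/828142347 ≈ -0.83565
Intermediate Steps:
(-43045 + 1/(-16077))/(17049 + 34462) = (-43045 - 1/16077)/51511 = -692034466/16077*1/51511 = -692034466/828142347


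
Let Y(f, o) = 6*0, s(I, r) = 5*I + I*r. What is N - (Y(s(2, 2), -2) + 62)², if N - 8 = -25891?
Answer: -29727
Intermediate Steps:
N = -25883 (N = 8 - 25891 = -25883)
Y(f, o) = 0
N - (Y(s(2, 2), -2) + 62)² = -25883 - (0 + 62)² = -25883 - 1*62² = -25883 - 1*3844 = -25883 - 3844 = -29727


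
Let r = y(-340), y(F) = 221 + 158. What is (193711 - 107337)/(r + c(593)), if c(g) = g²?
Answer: 43187/176014 ≈ 0.24536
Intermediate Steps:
y(F) = 379
r = 379
(193711 - 107337)/(r + c(593)) = (193711 - 107337)/(379 + 593²) = 86374/(379 + 351649) = 86374/352028 = 86374*(1/352028) = 43187/176014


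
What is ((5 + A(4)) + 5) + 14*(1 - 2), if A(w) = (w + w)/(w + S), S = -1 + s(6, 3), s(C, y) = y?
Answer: -8/3 ≈ -2.6667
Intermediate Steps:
S = 2 (S = -1 + 3 = 2)
A(w) = 2*w/(2 + w) (A(w) = (w + w)/(w + 2) = (2*w)/(2 + w) = 2*w/(2 + w))
((5 + A(4)) + 5) + 14*(1 - 2) = ((5 + 2*4/(2 + 4)) + 5) + 14*(1 - 2) = ((5 + 2*4/6) + 5) + 14*(-1) = ((5 + 2*4*(1/6)) + 5) - 14 = ((5 + 4/3) + 5) - 14 = (19/3 + 5) - 14 = 34/3 - 14 = -8/3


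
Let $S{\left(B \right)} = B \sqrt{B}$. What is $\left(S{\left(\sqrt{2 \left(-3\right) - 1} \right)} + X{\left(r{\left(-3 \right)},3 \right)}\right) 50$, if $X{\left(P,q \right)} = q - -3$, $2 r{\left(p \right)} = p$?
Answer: $300 + 50 \cdot 7^{\frac{3}{4}} i^{\frac{3}{2}} \approx 147.85 + 152.15 i$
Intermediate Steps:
$r{\left(p \right)} = \frac{p}{2}$
$X{\left(P,q \right)} = 3 + q$ ($X{\left(P,q \right)} = q + 3 = 3 + q$)
$S{\left(B \right)} = B^{\frac{3}{2}}$
$\left(S{\left(\sqrt{2 \left(-3\right) - 1} \right)} + X{\left(r{\left(-3 \right)},3 \right)}\right) 50 = \left(\left(\sqrt{2 \left(-3\right) - 1}\right)^{\frac{3}{2}} + \left(3 + 3\right)\right) 50 = \left(\left(\sqrt{-6 - 1}\right)^{\frac{3}{2}} + 6\right) 50 = \left(\left(\sqrt{-7}\right)^{\frac{3}{2}} + 6\right) 50 = \left(\left(i \sqrt{7}\right)^{\frac{3}{2}} + 6\right) 50 = \left(7^{\frac{3}{4}} i^{\frac{3}{2}} + 6\right) 50 = \left(6 + 7^{\frac{3}{4}} i^{\frac{3}{2}}\right) 50 = 300 + 50 \cdot 7^{\frac{3}{4}} i^{\frac{3}{2}}$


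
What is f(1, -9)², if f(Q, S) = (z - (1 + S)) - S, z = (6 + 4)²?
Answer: 13689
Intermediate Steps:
z = 100 (z = 10² = 100)
f(Q, S) = 99 - 2*S (f(Q, S) = (100 - (1 + S)) - S = (100 + (-1 - S)) - S = (99 - S) - S = 99 - 2*S)
f(1, -9)² = (99 - 2*(-9))² = (99 + 18)² = 117² = 13689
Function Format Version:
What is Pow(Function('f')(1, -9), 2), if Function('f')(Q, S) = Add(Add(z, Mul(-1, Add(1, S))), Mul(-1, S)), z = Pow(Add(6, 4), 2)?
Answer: 13689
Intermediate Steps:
z = 100 (z = Pow(10, 2) = 100)
Function('f')(Q, S) = Add(99, Mul(-2, S)) (Function('f')(Q, S) = Add(Add(100, Mul(-1, Add(1, S))), Mul(-1, S)) = Add(Add(100, Add(-1, Mul(-1, S))), Mul(-1, S)) = Add(Add(99, Mul(-1, S)), Mul(-1, S)) = Add(99, Mul(-2, S)))
Pow(Function('f')(1, -9), 2) = Pow(Add(99, Mul(-2, -9)), 2) = Pow(Add(99, 18), 2) = Pow(117, 2) = 13689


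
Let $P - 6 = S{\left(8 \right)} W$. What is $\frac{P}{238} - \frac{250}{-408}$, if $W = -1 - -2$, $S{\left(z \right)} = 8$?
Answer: $\frac{137}{204} \approx 0.67157$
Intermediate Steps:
$W = 1$ ($W = -1 + 2 = 1$)
$P = 14$ ($P = 6 + 8 \cdot 1 = 6 + 8 = 14$)
$\frac{P}{238} - \frac{250}{-408} = \frac{14}{238} - \frac{250}{-408} = 14 \cdot \frac{1}{238} - - \frac{125}{204} = \frac{1}{17} + \frac{125}{204} = \frac{137}{204}$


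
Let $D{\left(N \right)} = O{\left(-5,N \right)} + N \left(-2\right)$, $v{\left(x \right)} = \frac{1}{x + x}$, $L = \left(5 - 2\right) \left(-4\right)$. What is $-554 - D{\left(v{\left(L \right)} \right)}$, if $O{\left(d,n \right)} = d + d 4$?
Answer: $- \frac{6349}{12} \approx -529.08$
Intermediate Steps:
$O{\left(d,n \right)} = 5 d$ ($O{\left(d,n \right)} = d + 4 d = 5 d$)
$L = -12$ ($L = 3 \left(-4\right) = -12$)
$v{\left(x \right)} = \frac{1}{2 x}$
$D{\left(N \right)} = -25 - 2 N$ ($D{\left(N \right)} = 5 \left(-5\right) + N \left(-2\right) = -25 - 2 N$)
$-554 - D{\left(v{\left(L \right)} \right)} = -554 - \left(-25 - 2 \frac{1}{2 \left(-12\right)}\right) = -554 - \left(-25 - 2 \cdot \frac{1}{2} \left(- \frac{1}{12}\right)\right) = -554 - \left(-25 - - \frac{1}{12}\right) = -554 - \left(-25 + \frac{1}{12}\right) = -554 - - \frac{299}{12} = -554 + \frac{299}{12} = - \frac{6349}{12}$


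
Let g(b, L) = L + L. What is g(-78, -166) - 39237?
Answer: -39569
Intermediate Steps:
g(b, L) = 2*L
g(-78, -166) - 39237 = 2*(-166) - 39237 = -332 - 39237 = -39569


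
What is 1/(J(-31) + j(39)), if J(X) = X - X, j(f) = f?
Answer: 1/39 ≈ 0.025641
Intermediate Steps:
J(X) = 0
1/(J(-31) + j(39)) = 1/(0 + 39) = 1/39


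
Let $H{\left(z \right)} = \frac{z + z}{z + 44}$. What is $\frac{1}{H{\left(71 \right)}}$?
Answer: $\frac{115}{142} \approx 0.80986$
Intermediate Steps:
$H{\left(z \right)} = \frac{2 z}{44 + z}$
$\frac{1}{H{\left(71 \right)}} = \frac{1}{2 \cdot 71 \frac{1}{44 + 71}} = \frac{1}{2 \cdot 71 \cdot \frac{1}{115}} = \frac{1}{\frac{142}{115}} = \frac{115}{142}$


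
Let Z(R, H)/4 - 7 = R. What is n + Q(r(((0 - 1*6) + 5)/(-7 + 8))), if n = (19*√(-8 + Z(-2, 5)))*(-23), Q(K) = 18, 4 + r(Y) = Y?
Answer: 18 - 874*√3 ≈ -1495.8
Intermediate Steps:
Z(R, H) = 28 + 4*R
r(Y) = -4 + Y
n = -874*√3 (n = (19*√(-8 + (28 + 4*(-2))))*(-23) = (19*√(-8 + (28 - 8)))*(-23) = (19*√(-8 + 20))*(-23) = (19*√12)*(-23) = (19*(2*√3))*(-23) = (38*√3)*(-23) = -874*√3 ≈ -1513.8)
n + Q(r(((0 - 1*6) + 5)/(-7 + 8))) = -874*√3 + 18 = 18 - 874*√3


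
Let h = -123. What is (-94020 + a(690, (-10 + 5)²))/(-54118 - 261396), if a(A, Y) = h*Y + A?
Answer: 96405/315514 ≈ 0.30555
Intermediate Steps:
a(A, Y) = A - 123*Y (a(A, Y) = -123*Y + A = A - 123*Y)
(-94020 + a(690, (-10 + 5)²))/(-54118 - 261396) = (-94020 + (690 - 123*(-10 + 5)²))/(-54118 - 261396) = (-94020 + (690 - 123*(-5)²))/(-315514) = (-94020 + (690 - 123*25))*(-1/315514) = (-94020 + (690 - 3075))*(-1/315514) = (-94020 - 2385)*(-1/315514) = -96405*(-1/315514) = 96405/315514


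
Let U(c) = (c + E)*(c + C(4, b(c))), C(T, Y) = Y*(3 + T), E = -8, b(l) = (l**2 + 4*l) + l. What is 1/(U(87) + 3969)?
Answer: 1/4437054 ≈ 2.2537e-7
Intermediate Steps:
b(l) = l**2 + 5*l
U(c) = (-8 + c)*(c + 7*c*(5 + c)) (U(c) = (c - 8)*(c + (c*(5 + c))*(3 + 4)) = (-8 + c)*(c + (c*(5 + c))*7) = (-8 + c)*(c + 7*c*(5 + c)))
1/(U(87) + 3969) = 1/(87*(-288 - 20*87 + 7*87**2) + 3969) = 1/(87*(-288 - 1740 + 7*7569) + 3969) = 1/(87*(-288 - 1740 + 52983) + 3969) = 1/(87*50955 + 3969) = 1/(4433085 + 3969) = 1/4437054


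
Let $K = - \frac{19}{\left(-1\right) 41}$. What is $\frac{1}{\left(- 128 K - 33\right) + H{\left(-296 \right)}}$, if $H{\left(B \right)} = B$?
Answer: $- \frac{41}{15921} \approx -0.0025752$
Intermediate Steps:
$K = \frac{19}{41}$ ($K = - \frac{19}{-41} = \left(-19\right) \left(- \frac{1}{41}\right) = \frac{19}{41} \approx 0.46341$)
$\frac{1}{\left(- 128 K - 33\right) + H{\left(-296 \right)}} = \frac{1}{\left(\left(-128\right) \frac{19}{41} - 33\right) - 296} = \frac{1}{\left(- \frac{2432}{41} - 33\right) - 296} = \frac{1}{- \frac{3785}{41} - 296} = \frac{1}{- \frac{15921}{41}} = - \frac{41}{15921}$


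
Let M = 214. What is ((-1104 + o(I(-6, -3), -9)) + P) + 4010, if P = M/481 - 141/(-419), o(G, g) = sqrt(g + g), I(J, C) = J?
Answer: 585829821/201539 + 3*I*sqrt(2) ≈ 2906.8 + 4.2426*I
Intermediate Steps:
o(G, g) = sqrt(2)*sqrt(g) (o(G, g) = sqrt(2*g) = sqrt(2)*sqrt(g))
P = 157487/201539 (P = 214/481 - 141/(-419) = 214*(1/481) - 141*(-1/419) = 214/481 + 141/419 = 157487/201539 ≈ 0.78142)
((-1104 + o(I(-6, -3), -9)) + P) + 4010 = ((-1104 + sqrt(2)*sqrt(-9)) + 157487/201539) + 4010 = ((-1104 + sqrt(2)*(3*I)) + 157487/201539) + 4010 = ((-1104 + 3*I*sqrt(2)) + 157487/201539) + 4010 = (-222341569/201539 + 3*I*sqrt(2)) + 4010 = 585829821/201539 + 3*I*sqrt(2)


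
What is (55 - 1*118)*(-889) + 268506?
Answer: 324513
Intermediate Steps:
(55 - 1*118)*(-889) + 268506 = (55 - 118)*(-889) + 268506 = -63*(-889) + 268506 = 56007 + 268506 = 324513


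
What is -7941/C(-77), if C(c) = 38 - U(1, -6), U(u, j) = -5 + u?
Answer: -2647/14 ≈ -189.07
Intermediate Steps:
C(c) = 42 (C(c) = 38 - (-5 + 1) = 38 - 1*(-4) = 38 + 4 = 42)
-7941/C(-77) = -7941/42 = -7941*1/42 = -2647/14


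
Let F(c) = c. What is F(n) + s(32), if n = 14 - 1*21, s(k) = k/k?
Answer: -6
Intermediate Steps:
s(k) = 1
n = -7 (n = 14 - 21 = -7)
F(n) + s(32) = -7 + 1 = -6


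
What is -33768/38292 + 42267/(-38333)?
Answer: -242743059/122320603 ≈ -1.9845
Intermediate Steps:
-33768/38292 + 42267/(-38333) = -33768*1/38292 + 42267*(-1/38333) = -2814/3191 - 42267/38333 = -242743059/122320603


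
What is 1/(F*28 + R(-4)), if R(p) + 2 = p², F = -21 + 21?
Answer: 1/14 ≈ 0.071429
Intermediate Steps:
F = 0
R(p) = -2 + p²
1/(F*28 + R(-4)) = 1/(0*28 + (-2 + (-4)²)) = 1/(0 + (-2 + 16)) = 1/(0 + 14) = 1/14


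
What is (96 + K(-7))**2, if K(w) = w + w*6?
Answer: 2209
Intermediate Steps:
K(w) = 7*w (K(w) = w + 6*w = 7*w)
(96 + K(-7))**2 = (96 + 7*(-7))**2 = (96 - 49)**2 = 47**2 = 2209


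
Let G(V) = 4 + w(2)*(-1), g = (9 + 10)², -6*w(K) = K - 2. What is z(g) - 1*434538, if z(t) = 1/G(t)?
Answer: -1738151/4 ≈ -4.3454e+5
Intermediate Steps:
w(K) = ⅓ - K/6 (w(K) = -(K - 2)/6 = -(-2 + K)/6 = ⅓ - K/6)
g = 361 (g = 19² = 361)
G(V) = 4 (G(V) = 4 + (⅓ - ⅙*2)*(-1) = 4 + (⅓ - ⅓)*(-1) = 4 + 0*(-1) = 4 + 0 = 4)
z(t) = ¼ (z(t) = 1/4 = ¼)
z(g) - 1*434538 = ¼ - 1*434538 = ¼ - 434538 = -1738151/4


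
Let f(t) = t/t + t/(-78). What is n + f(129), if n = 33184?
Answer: 862767/26 ≈ 33183.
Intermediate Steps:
f(t) = 1 - t/78 (f(t) = 1 + t*(-1/78) = 1 - t/78)
n + f(129) = 33184 + (1 - 1/78*129) = 33184 + (1 - 43/26) = 33184 - 17/26 = 862767/26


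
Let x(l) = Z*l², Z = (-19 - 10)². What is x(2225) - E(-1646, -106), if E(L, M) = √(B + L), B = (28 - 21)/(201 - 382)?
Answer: 4163475625 - I*√53925873/181 ≈ 4.1635e+9 - 40.571*I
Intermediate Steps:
B = -7/181 (B = 7/(-181) = 7*(-1/181) = -7/181 ≈ -0.038674)
Z = 841 (Z = (-29)² = 841)
E(L, M) = √(-7/181 + L)
x(l) = 841*l²
x(2225) - E(-1646, -106) = 841*2225² - √(-1267 + 32761*(-1646))/181 = 841*4950625 - √(-1267 - 53924606)/181 = 4163475625 - √(-53925873)/181 = 4163475625 - I*√53925873/181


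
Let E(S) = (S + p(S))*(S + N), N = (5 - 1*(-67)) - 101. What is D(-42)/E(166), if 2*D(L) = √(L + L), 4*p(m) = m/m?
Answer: 4*I*√21/91105 ≈ 0.0002012*I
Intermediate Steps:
p(m) = ¼ (p(m) = (m/m)/4 = (¼)*1 = ¼)
N = -29 (N = (5 + 67) - 101 = 72 - 101 = -29)
E(S) = (-29 + S)*(¼ + S) (E(S) = (S + ¼)*(S - 29) = (¼ + S)*(-29 + S) = (-29 + S)*(¼ + S))
D(L) = √2*√L/2 (D(L) = √(L + L)/2 = √(2*L)/2 = (√2*√L)/2 = √2*√L/2)
D(-42)/E(166) = (√2*√(-42)/2)/(-29/4 + 166² - 115/4*166) = (√2*(I*√42)/2)/(-29/4 + 27556 - 9545/2) = (I*√21)/(91105/4) = (I*√21)*(4/91105) = 4*I*√21/91105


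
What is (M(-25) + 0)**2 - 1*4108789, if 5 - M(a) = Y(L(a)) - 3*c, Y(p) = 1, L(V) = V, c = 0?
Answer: -4108773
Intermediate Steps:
M(a) = 4 (M(a) = 5 - (1 - 3*0) = 5 - (1 + 0) = 5 - 1*1 = 5 - 1 = 4)
(M(-25) + 0)**2 - 1*4108789 = (4 + 0)**2 - 1*4108789 = 4**2 - 4108789 = 16 - 4108789 = -4108773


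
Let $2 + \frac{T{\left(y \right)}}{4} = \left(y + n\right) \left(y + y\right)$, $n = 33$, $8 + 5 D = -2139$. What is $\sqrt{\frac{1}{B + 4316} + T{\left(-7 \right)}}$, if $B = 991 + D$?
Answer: $\frac{i \sqrt{217687452619}}{12194} \approx 38.262 i$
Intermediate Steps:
$D = - \frac{2147}{5}$ ($D = - \frac{8}{5} + \frac{1}{5} \left(-2139\right) = - \frac{8}{5} - \frac{2139}{5} = - \frac{2147}{5} \approx -429.4$)
$B = \frac{2808}{5}$ ($B = 991 - \frac{2147}{5} = \frac{2808}{5} \approx 561.6$)
$T{\left(y \right)} = -8 + 8 y \left(33 + y\right)$ ($T{\left(y \right)} = -8 + 4 \left(y + 33\right) \left(y + y\right) = -8 + 4 \left(33 + y\right) 2 y = -8 + 4 \cdot 2 y \left(33 + y\right) = -8 + 8 y \left(33 + y\right)$)
$\sqrt{\frac{1}{B + 4316} + T{\left(-7 \right)}} = \sqrt{\frac{1}{\frac{2808}{5} + 4316} + \left(-8 + 8 \left(-7\right)^{2} + 264 \left(-7\right)\right)} = \sqrt{\frac{1}{\frac{24388}{5}} - 1464} = \sqrt{\frac{5}{24388} - 1464} = \sqrt{- \frac{35704027}{24388}} = \frac{i \sqrt{217687452619}}{12194}$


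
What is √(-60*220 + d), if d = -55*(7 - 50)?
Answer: I*√10835 ≈ 104.09*I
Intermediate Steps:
d = 2365 (d = -55*(-43) = 2365)
√(-60*220 + d) = √(-60*220 + 2365) = √(-13200 + 2365) = √(-10835) = I*√10835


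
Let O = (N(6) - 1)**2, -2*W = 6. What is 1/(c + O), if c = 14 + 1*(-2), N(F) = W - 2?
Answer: 1/48 ≈ 0.020833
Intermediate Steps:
W = -3 (W = -1/2*6 = -3)
N(F) = -5 (N(F) = -3 - 2 = -5)
O = 36 (O = (-5 - 1)**2 = (-6)**2 = 36)
c = 12 (c = 14 - 2 = 12)
1/(c + O) = 1/(12 + 36) = 1/48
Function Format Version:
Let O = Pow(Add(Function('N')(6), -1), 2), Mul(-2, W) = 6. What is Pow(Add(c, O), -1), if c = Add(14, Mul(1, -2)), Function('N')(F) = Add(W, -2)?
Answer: Rational(1, 48) ≈ 0.020833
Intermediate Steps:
W = -3 (W = Mul(Rational(-1, 2), 6) = -3)
Function('N')(F) = -5 (Function('N')(F) = Add(-3, -2) = -5)
O = 36 (O = Pow(Add(-5, -1), 2) = Pow(-6, 2) = 36)
c = 12 (c = Add(14, -2) = 12)
Pow(Add(c, O), -1) = Pow(Add(12, 36), -1) = Pow(48, -1) = Rational(1, 48)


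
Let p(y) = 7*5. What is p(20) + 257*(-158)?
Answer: -40571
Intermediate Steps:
p(y) = 35
p(20) + 257*(-158) = 35 + 257*(-158) = 35 - 40606 = -40571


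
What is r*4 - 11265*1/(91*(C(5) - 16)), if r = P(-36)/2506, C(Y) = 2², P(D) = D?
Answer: 668401/65156 ≈ 10.258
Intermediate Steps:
C(Y) = 4
r = -18/1253 (r = -36/2506 = -36*1/2506 = -18/1253 ≈ -0.014366)
r*4 - 11265*1/(91*(C(5) - 16)) = -18/1253*4 - 11265*1/(91*(4 - 16)) = -72/1253 - 11265/((-12*91)) = -72/1253 - 11265/(-1092) = -72/1253 - 11265*(-1/1092) = -72/1253 + 3755/364 = 668401/65156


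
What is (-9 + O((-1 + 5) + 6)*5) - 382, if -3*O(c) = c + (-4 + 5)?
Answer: -1228/3 ≈ -409.33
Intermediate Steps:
O(c) = -⅓ - c/3 (O(c) = -(c + (-4 + 5))/3 = -(c + 1)/3 = -(1 + c)/3 = -⅓ - c/3)
(-9 + O((-1 + 5) + 6)*5) - 382 = (-9 + (-⅓ - ((-1 + 5) + 6)/3)*5) - 382 = (-9 + (-⅓ - (4 + 6)/3)*5) - 382 = (-9 + (-⅓ - ⅓*10)*5) - 382 = (-9 + (-⅓ - 10/3)*5) - 382 = (-9 - 11/3*5) - 382 = (-9 - 55/3) - 382 = -82/3 - 382 = -1228/3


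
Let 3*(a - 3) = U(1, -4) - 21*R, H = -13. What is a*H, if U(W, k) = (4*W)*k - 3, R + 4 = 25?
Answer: 5863/3 ≈ 1954.3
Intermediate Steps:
R = 21 (R = -4 + 25 = 21)
U(W, k) = -3 + 4*W*k (U(W, k) = 4*W*k - 3 = -3 + 4*W*k)
a = -451/3 (a = 3 + ((-3 + 4*1*(-4)) - 21*21)/3 = 3 + ((-3 - 16) - 441)/3 = 3 + (-19 - 441)/3 = 3 + (1/3)*(-460) = 3 - 460/3 = -451/3 ≈ -150.33)
a*H = -451/3*(-13) = 5863/3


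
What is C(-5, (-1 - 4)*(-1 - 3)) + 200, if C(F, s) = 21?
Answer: 221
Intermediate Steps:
C(-5, (-1 - 4)*(-1 - 3)) + 200 = 21 + 200 = 221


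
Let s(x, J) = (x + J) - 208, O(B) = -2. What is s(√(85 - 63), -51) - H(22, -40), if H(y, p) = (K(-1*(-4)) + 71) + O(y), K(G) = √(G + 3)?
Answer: -328 + √22 - √7 ≈ -325.96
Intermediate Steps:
K(G) = √(3 + G)
s(x, J) = -208 + J + x (s(x, J) = (J + x) - 208 = -208 + J + x)
H(y, p) = 69 + √7 (H(y, p) = (√(3 - 1*(-4)) + 71) - 2 = (√(3 + 4) + 71) - 2 = (√7 + 71) - 2 = (71 + √7) - 2 = 69 + √7)
s(√(85 - 63), -51) - H(22, -40) = (-208 - 51 + √(85 - 63)) - (69 + √7) = (-208 - 51 + √22) + (-69 - √7) = (-259 + √22) + (-69 - √7) = -328 + √22 - √7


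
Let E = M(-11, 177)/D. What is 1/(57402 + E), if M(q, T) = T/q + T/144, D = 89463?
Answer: 47236464/2711467498681 ≈ 1.7421e-5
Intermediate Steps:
M(q, T) = T/144 + T/q (M(q, T) = T/q + T*(1/144) = T/q + T/144 = T/144 + T/q)
E = -7847/47236464 (E = ((1/144)*177 + 177/(-11))/89463 = (59/48 + 177*(-1/11))*(1/89463) = (59/48 - 177/11)*(1/89463) = -7847/528*1/89463 = -7847/47236464 ≈ -0.00016612)
1/(57402 + E) = 1/(57402 - 7847/47236464) = 1/(2711467498681/47236464) = 47236464/2711467498681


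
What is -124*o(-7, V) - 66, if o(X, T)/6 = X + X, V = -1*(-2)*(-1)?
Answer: 10350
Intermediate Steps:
V = -2 (V = 2*(-1) = -2)
o(X, T) = 12*X (o(X, T) = 6*(X + X) = 6*(2*X) = 12*X)
-124*o(-7, V) - 66 = -1488*(-7) - 66 = -124*(-84) - 66 = 10416 - 66 = 10350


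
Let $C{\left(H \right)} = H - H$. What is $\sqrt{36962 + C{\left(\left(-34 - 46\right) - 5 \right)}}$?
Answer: $\sqrt{36962} \approx 192.26$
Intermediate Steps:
$C{\left(H \right)} = 0$
$\sqrt{36962 + C{\left(\left(-34 - 46\right) - 5 \right)}} = \sqrt{36962 + 0} = \sqrt{36962}$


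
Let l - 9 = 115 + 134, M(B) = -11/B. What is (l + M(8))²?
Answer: 4214809/64 ≈ 65856.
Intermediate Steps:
l = 258 (l = 9 + (115 + 134) = 9 + 249 = 258)
(l + M(8))² = (258 - 11/8)² = (2053/8)² = 4214809/64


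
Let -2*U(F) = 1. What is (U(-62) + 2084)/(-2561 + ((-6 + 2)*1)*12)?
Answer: -4167/5218 ≈ -0.79858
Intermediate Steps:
U(F) = -½ (U(F) = -½*1 = -½)
(U(-62) + 2084)/(-2561 + ((-6 + 2)*1)*12) = (-½ + 2084)/(-2561 + ((-6 + 2)*1)*12) = 4167/(2*(-2561 - 4*1*12)) = 4167/(2*(-2561 - 4*12)) = 4167/(2*(-2561 - 48)) = (4167/2)/(-2609) = (4167/2)*(-1/2609) = -4167/5218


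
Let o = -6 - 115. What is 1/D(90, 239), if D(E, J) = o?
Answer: -1/121 ≈ -0.0082645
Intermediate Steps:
o = -121
D(E, J) = -121
1/D(90, 239) = 1/(-121) = -1/121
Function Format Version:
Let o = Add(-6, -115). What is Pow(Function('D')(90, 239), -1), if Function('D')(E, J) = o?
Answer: Rational(-1, 121) ≈ -0.0082645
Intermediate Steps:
o = -121
Function('D')(E, J) = -121
Pow(Function('D')(90, 239), -1) = Pow(-121, -1) = Rational(-1, 121)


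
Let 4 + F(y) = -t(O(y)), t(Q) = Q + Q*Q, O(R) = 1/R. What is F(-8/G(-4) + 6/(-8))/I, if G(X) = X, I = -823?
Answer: 136/20575 ≈ 0.0066100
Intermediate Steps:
O(R) = 1/R
t(Q) = Q + Q²
F(y) = -4 - (1 + 1/y)/y
F(-8/G(-4) + 6/(-8))/I = (-4 - 1/(-8/(-4) + 6/(-8)) - 1/(-8/(-4) + 6/(-8))²)/(-823) = (-4 - 1/(-8*(-¼) + 6*(-⅛)) - 1/(-8*(-¼) + 6*(-⅛))²)*(-1/823) = (-4 - 1/(2 - ¾) - 1/(2 - ¾)²)*(-1/823) = (-4 - 1/5/4 - 1/(5/4)²)*(-1/823) = (-4 - 1*⅘ - 1*16/25)*(-1/823) = (-4 - ⅘ - 16/25)*(-1/823) = -136/25*(-1/823) = 136/20575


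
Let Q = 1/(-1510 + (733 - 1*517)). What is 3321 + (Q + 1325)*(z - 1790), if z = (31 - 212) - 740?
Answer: -4643844965/1294 ≈ -3.5888e+6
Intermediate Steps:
z = -921 (z = -181 - 740 = -921)
Q = -1/1294 (Q = 1/(-1510 + (733 - 517)) = 1/(-1510 + 216) = 1/(-1294) = -1/1294 ≈ -0.00077280)
3321 + (Q + 1325)*(z - 1790) = 3321 + (-1/1294 + 1325)*(-921 - 1790) = 3321 + (1714549/1294)*(-2711) = 3321 - 4648142339/1294 = -4643844965/1294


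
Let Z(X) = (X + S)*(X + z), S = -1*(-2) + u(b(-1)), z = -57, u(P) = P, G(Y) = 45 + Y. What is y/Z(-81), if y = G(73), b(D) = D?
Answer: 59/5520 ≈ 0.010688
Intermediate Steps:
S = 1 (S = -1*(-2) - 1 = 2 - 1 = 1)
y = 118 (y = 45 + 73 = 118)
Z(X) = (1 + X)*(-57 + X) (Z(X) = (X + 1)*(X - 57) = (1 + X)*(-57 + X))
y/Z(-81) = 118/(-57 + (-81)² - 56*(-81)) = 118/(-57 + 6561 + 4536) = 118/11040 = 118*(1/11040) = 59/5520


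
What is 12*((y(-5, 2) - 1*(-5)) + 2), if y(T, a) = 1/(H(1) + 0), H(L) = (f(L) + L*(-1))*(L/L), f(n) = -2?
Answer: 80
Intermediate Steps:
H(L) = -2 - L (H(L) = (-2 + L*(-1))*(L/L) = (-2 - L)*1 = -2 - L)
y(T, a) = -⅓ (y(T, a) = 1/((-2 - 1*1) + 0) = 1/((-2 - 1) + 0) = 1/(-3 + 0) = 1/(-3) = -⅓)
12*((y(-5, 2) - 1*(-5)) + 2) = 12*((-⅓ - 1*(-5)) + 2) = 12*((-⅓ + 5) + 2) = 12*(14/3 + 2) = 12*(20/3) = 80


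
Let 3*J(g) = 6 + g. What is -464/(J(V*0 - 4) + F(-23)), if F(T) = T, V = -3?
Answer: 1392/67 ≈ 20.776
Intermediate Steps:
J(g) = 2 + g/3 (J(g) = (6 + g)/3 = 2 + g/3)
-464/(J(V*0 - 4) + F(-23)) = -464/((2 + (-3*0 - 4)/3) - 23) = -464/((2 + (0 - 4)/3) - 23) = -464/((2 + (1/3)*(-4)) - 23) = -464/((2 - 4/3) - 23) = -464/(2/3 - 23) = -464/(-67/3) = -3/67*(-464) = 1392/67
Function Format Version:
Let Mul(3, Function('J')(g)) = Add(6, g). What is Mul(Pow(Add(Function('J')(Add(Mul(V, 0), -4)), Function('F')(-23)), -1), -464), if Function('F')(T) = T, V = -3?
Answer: Rational(1392, 67) ≈ 20.776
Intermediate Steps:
Function('J')(g) = Add(2, Mul(Rational(1, 3), g)) (Function('J')(g) = Mul(Rational(1, 3), Add(6, g)) = Add(2, Mul(Rational(1, 3), g)))
Mul(Pow(Add(Function('J')(Add(Mul(V, 0), -4)), Function('F')(-23)), -1), -464) = Mul(Pow(Add(Add(2, Mul(Rational(1, 3), Add(Mul(-3, 0), -4))), -23), -1), -464) = Mul(Pow(Add(Add(2, Mul(Rational(1, 3), Add(0, -4))), -23), -1), -464) = Mul(Pow(Add(Add(2, Mul(Rational(1, 3), -4)), -23), -1), -464) = Mul(Pow(Add(Add(2, Rational(-4, 3)), -23), -1), -464) = Mul(Pow(Add(Rational(2, 3), -23), -1), -464) = Mul(Pow(Rational(-67, 3), -1), -464) = Mul(Rational(-3, 67), -464) = Rational(1392, 67)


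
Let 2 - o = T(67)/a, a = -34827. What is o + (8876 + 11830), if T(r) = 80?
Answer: 721197596/34827 ≈ 20708.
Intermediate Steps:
o = 69734/34827 (o = 2 - 80/(-34827) = 2 - 80*(-1)/34827 = 2 - 1*(-80/34827) = 2 + 80/34827 = 69734/34827 ≈ 2.0023)
o + (8876 + 11830) = 69734/34827 + (8876 + 11830) = 69734/34827 + 20706 = 721197596/34827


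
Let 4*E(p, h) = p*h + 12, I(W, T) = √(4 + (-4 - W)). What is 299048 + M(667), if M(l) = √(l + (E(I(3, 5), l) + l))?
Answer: 299048 + √(5348 + 667*I*√3)/2 ≈ 2.9909e+5 + 3.9268*I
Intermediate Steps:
I(W, T) = √(-W)
E(p, h) = 3 + h*p/4 (E(p, h) = (p*h + 12)/4 = (h*p + 12)/4 = (12 + h*p)/4 = 3 + h*p/4)
M(l) = √(3 + 2*l + I*l*√3/4) (M(l) = √(l + ((3 + l*√(-1*3)/4) + l)) = √(l + ((3 + l*√(-3)/4) + l)) = √(l + ((3 + l*(I*√3)/4) + l)) = √(l + ((3 + I*l*√3/4) + l)) = √(l + (3 + l + I*l*√3/4)) = √(3 + 2*l + I*l*√3/4))
299048 + M(667) = 299048 + √(12 + 8*667 + I*667*√3)/2 = 299048 + √(12 + 5336 + 667*I*√3)/2 = 299048 + √(5348 + 667*I*√3)/2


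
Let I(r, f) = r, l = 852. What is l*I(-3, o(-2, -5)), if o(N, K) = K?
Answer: -2556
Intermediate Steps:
l*I(-3, o(-2, -5)) = 852*(-3) = -2556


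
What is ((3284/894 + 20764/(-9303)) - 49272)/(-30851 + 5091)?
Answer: 11382706163/5951191120 ≈ 1.9127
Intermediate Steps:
((3284/894 + 20764/(-9303)) - 49272)/(-30851 + 5091) = ((3284*(1/894) + 20764*(-1/9303)) - 49272)/(-25760) = ((1642/447 - 20764/9303) - 49272)*(-1/25760) = (666002/462049 - 49272)*(-1/25760) = -22765412326/462049*(-1/25760) = 11382706163/5951191120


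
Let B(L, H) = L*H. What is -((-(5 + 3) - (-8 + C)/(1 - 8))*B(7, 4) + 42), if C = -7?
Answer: 242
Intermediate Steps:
B(L, H) = H*L
-((-(5 + 3) - (-8 + C)/(1 - 8))*B(7, 4) + 42) = -((-(5 + 3) - (-8 - 7)/(1 - 8))*(4*7) + 42) = -((-1*8 - (-15)/(-7))*28 + 42) = -((-8 - (-15)*(-1)/7)*28 + 42) = -((-8 - 1*15/7)*28 + 42) = -((-8 - 15/7)*28 + 42) = -(-71/7*28 + 42) = -(-284 + 42) = -1*(-242) = 242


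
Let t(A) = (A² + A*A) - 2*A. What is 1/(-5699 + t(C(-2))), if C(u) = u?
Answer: -1/5687 ≈ -0.00017584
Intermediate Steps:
t(A) = -2*A + 2*A² (t(A) = (A² + A²) - 2*A = 2*A² - 2*A = -2*A + 2*A²)
1/(-5699 + t(C(-2))) = 1/(-5699 + 2*(-2)*(-1 - 2)) = 1/(-5699 + 2*(-2)*(-3)) = 1/(-5699 + 12) = 1/(-5687) = -1/5687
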